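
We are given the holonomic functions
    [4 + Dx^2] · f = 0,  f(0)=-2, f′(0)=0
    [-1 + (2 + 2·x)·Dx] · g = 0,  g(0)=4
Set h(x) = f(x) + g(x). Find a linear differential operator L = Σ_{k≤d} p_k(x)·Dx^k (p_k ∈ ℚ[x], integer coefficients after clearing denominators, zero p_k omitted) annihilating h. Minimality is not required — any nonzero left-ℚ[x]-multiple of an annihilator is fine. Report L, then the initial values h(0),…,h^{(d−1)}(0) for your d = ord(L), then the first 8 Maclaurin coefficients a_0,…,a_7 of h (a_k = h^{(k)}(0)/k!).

f: a_k = -2, 0, 4, 0, -4/3, 0, 8/45, 0, …
g: a_k = 4, 2, -1/2, 1/4, -5/32, 7/64, -21/256, 33/512, …
h₀=f+g: left-lcm gives L₀, ord ≤ 3.
L = (-76 - 128·x - 64·x^2) + (120 + 376·x + 384·x^2 + 128·x^3)·Dx + (-19 - 32·x - 16·x^2)·Dx^2 + (30 + 94·x + 96·x^2 + 32·x^3)·Dx^3  (order 3).
h: a_k = 2, 2, 7/2, 1/4, -143/96, 7/64, 1103/11520, 33/512, …
ICs: h(0) = 2, h′(0) = 2, h′′(0) = 7.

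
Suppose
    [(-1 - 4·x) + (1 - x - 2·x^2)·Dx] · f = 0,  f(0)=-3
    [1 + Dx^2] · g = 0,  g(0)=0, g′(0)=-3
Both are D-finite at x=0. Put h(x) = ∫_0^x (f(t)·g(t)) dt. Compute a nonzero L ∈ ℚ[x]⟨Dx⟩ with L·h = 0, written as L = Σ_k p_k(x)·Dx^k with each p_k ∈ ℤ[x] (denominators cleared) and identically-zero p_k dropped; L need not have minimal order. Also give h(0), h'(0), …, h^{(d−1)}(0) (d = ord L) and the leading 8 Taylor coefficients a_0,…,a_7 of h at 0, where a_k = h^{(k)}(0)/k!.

f: a_k = -3, -3, -9, -15, -33, -63, -129, -255, …
g: a_k = 0, -3, 0, 1/2, 0, -1/40, 0, 1/1680, …
Sym-product of L_f,L_g gives L₀ (≤ ord 2).
∫: right-multiply L₀ by Dx.
L = (3 + x + 2·x^2)·Dx + (2 + 8·x)·Dx^2 + (-1 + x + 2·x^2)·Dx^3  (order 3).
h: a_k = 0, 0, 9/2, 3, 51/8, 87/10, 1261/80, 7263/280, …
ICs: h(0) = 0, h′(0) = 0, h′′(0) = 9.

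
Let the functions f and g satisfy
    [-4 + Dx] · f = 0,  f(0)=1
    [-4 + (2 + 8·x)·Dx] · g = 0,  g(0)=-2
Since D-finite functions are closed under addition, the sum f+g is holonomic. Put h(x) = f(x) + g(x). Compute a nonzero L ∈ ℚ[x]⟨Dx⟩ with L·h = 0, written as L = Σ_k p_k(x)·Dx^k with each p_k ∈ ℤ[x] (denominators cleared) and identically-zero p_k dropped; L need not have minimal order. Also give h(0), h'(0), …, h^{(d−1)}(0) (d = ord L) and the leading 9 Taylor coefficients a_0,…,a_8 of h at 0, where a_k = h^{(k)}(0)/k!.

f: a_k = 1, 4, 8, 32/3, 32/3, 128/15, 256/45, 1024/315, 512/315, …
g: a_k = -2, -4, 4, -8, 20, -56, 168, -528, 1716, …
Sum ⇒ L₀ = lclm(L_f,L_g) in ℚ(x)⟨Dx⟩.
L = (24 + 64·x) + (-10 - 64·x - 128·x^2)·Dx + (1 + 12·x + 32·x^2)·Dx^2  (order 2).
h: a_k = -1, 0, 12, 8/3, 92/3, -712/15, 7816/45, -165296/315, 541052/315, …
ICs: h(0) = -1, h′(0) = 0.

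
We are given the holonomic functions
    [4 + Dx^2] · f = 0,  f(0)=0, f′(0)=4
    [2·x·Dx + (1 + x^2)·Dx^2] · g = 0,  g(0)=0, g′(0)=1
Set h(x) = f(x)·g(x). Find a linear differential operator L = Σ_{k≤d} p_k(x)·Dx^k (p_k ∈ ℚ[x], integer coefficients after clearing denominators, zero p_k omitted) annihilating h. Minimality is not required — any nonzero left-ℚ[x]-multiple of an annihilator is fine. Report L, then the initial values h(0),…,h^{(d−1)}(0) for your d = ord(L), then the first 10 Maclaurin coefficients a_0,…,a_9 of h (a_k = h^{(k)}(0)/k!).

L = (160 + 464·x^2 + 464·x^4 + 256·x^6 + 64·x^8) + (96·x + 224·x^3 + 192·x^5 + 64·x^7)·Dx + (60 + 188·x^2 + 216·x^4 + 128·x^6 + 32·x^8)·Dx^2 + (24·x + 56·x^3 + 48·x^5 + 16·x^7)·Dx^3 + (5 + 18·x^2 + 25·x^4 + 16·x^6 + 4·x^8)·Dx^4  (order 4).
h: a_k = 0, 0, 4, 0, -4, 0, 20/9, 0, -4/3, 0, …
ICs: h(0) = 0, h′(0) = 0, h′′(0) = 8, h′′′(0) = 0.

f: a_k = 0, 4, 0, -8/3, 0, 8/15, 0, -16/315, 0, 8/2835, …
g: a_k = 0, 1, 0, -1/3, 0, 1/5, 0, -1/7, 0, 1/9, …
Product ⇒ symmetric product L₀, ord ≤ 4.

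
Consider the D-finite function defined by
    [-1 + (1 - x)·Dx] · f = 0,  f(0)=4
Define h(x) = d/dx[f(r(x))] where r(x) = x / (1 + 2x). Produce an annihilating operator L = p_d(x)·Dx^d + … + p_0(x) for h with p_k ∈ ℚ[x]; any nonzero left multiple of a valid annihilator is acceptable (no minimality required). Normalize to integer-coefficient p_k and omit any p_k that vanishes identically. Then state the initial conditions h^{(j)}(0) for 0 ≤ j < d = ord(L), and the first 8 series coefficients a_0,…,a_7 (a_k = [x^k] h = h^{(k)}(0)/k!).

f: a_k = 4, 4, 4, 4, 4, 4, 4, 4, …
h₀=f(r): pull back L_f along r ⇒ L₀.
Derive L from L₀ (diff closure).
L = -4 + (-2 - 2·x)·Dx  (order 1).
h: a_k = 4, -8, 12, -16, 20, -24, 28, -32, …
ICs: h(0) = 4.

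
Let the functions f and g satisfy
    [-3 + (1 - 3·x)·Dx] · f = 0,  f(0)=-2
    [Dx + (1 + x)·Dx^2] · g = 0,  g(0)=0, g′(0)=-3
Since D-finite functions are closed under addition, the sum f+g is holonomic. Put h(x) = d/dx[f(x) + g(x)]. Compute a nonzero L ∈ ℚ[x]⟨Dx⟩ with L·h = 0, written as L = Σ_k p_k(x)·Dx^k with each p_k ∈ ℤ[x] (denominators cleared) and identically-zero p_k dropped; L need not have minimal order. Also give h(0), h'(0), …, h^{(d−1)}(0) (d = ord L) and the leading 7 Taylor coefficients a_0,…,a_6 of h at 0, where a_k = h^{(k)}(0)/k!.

L = (66 + 18·x) + (52 + 120·x + 36·x^2)·Dx + (-7 + 11·x + 27·x^2 + 9·x^3)·Dx^2  (order 2).
h: a_k = -9, -33, -165, -645, -2433, -8745, -30621, …
ICs: h(0) = -9, h′(0) = -33.

f: a_k = -2, -6, -18, -54, -162, -486, -1458, …
g: a_k = 0, -3, 3/2, -1, 3/4, -3/5, 1/2, …
L₀ := lclm(L_f,L_g); ord L₀ ≤ 1+2.
Derive L from L₀ (diff closure).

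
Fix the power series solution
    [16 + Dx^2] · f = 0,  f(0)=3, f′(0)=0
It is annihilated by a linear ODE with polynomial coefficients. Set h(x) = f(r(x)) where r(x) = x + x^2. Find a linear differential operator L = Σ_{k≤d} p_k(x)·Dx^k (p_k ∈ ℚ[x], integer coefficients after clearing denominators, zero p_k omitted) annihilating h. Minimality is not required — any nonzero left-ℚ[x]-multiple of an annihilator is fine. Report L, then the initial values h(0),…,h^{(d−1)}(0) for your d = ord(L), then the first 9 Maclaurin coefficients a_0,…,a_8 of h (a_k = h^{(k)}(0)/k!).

f: a_k = 3, 0, -24, 0, 32, 0, -256/15, 0, 512/105, …
f∘r: x↦r, Dx↦Dx/r' in L_f ⇒ L₀.
L = (16 + 96·x + 192·x^2 + 128·x^3) - 2·Dx + (1 + 2·x)·Dx^2  (order 2).
h: a_k = 3, 0, -24, -48, 8, 128, 2624/15, 128/5, -23008/105, …
ICs: h(0) = 3, h′(0) = 0.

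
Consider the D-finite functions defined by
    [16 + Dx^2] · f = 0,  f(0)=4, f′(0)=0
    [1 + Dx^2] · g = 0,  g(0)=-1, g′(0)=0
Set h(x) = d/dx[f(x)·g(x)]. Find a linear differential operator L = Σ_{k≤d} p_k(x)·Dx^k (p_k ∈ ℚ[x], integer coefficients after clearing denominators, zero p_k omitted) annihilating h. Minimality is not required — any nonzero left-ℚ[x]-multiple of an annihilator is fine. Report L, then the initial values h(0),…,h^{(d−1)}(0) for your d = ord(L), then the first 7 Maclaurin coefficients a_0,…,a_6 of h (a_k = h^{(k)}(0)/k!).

L = 225 + 34·Dx^2 + Dx^4  (order 4).
h: a_k = 0, 68, 0, -706/3, 0, 8177/30, 0, …
ICs: h(0) = 0, h′(0) = 68, h′′(0) = 0, h′′′(0) = -1412.

f: a_k = 4, 0, -32, 0, 128/3, 0, -1024/45, …
g: a_k = -1, 0, 1/2, 0, -1/24, 0, 1/720, …
f·g: L₀ = L_f ⊗_s L_g, ord ≤ 2·2.
Derive L from L₀ (diff closure).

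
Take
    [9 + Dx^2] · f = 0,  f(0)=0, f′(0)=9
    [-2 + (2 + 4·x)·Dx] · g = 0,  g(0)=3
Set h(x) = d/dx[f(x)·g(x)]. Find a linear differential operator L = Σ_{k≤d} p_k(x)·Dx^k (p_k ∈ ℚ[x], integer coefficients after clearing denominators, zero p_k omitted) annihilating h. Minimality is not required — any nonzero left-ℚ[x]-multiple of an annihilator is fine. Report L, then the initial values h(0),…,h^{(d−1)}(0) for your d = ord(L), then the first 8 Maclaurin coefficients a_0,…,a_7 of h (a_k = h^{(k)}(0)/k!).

L = (14 + 84·x + 192·x^2 + 216·x^3 + 108·x^4) + (-1 - 8·x - 18·x^2 - 12·x^3)·Dx + (1 + 7·x + 19·x^2 + 24·x^3 + 12·x^4)·Dx^2  (order 2).
h: a_k = 27, 54, -162, -108, 108, 648/5, -162, 7128/35, …
ICs: h(0) = 27, h′(0) = 54.

f: a_k = 0, 9, 0, -27/2, 0, 243/40, 0, -729/560, …
g: a_k = 3, 3, -3/2, 3/2, -15/8, 21/8, -63/16, 99/16, …
f·g: L₀ = L_f ⊗_s L_g, ord ≤ 2·1.
h=h₀': d/dx-closure on L₀ ⇒ L.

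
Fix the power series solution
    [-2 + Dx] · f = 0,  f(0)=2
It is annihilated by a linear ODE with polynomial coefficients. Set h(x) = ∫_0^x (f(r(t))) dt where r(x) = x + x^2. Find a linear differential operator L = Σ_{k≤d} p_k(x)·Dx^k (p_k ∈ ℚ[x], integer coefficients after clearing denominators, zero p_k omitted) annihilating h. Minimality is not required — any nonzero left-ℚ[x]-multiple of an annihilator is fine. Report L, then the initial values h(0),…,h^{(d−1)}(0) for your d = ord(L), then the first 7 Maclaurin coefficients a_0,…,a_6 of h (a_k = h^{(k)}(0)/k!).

L = (-2 - 4·x)·Dx + Dx^2  (order 2).
h: a_k = 0, 2, 2, 8/3, 8/3, 8/3, 104/45, …
ICs: h(0) = 0, h′(0) = 2.

f: a_k = 2, 4, 4, 8/3, 4/3, 8/15, 8/45, …
h₀=f(r): pull back L_f along r ⇒ L₀.
∫: right-multiply L₀ by Dx.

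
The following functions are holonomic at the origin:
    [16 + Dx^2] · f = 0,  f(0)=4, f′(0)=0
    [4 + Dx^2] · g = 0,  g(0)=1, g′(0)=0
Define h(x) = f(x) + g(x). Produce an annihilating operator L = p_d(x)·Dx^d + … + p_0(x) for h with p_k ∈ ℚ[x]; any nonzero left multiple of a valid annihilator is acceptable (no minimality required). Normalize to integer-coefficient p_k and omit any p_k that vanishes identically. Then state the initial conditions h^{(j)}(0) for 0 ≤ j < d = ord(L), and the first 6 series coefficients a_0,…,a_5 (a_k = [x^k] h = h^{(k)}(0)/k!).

L = 64 + 20·Dx^2 + Dx^4  (order 4).
h: a_k = 5, 0, -34, 0, 130/3, 0, …
ICs: h(0) = 5, h′(0) = 0, h′′(0) = -68, h′′′(0) = 0.

f: a_k = 4, 0, -32, 0, 128/3, 0, …
g: a_k = 1, 0, -2, 0, 2/3, 0, …
Sum ⇒ L₀ = lclm(L_f,L_g) in ℚ(x)⟨Dx⟩.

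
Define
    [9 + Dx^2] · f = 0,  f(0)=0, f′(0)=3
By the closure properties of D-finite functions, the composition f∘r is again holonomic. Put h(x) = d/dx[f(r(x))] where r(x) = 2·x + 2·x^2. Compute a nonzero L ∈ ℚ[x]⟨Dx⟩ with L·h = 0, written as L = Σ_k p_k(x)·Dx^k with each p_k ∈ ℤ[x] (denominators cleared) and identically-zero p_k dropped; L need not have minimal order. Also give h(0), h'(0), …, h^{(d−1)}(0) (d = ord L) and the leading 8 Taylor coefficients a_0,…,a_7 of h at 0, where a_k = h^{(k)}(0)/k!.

L = (48 + 288·x + 864·x^2 + 1152·x^3 + 576·x^4) + (-6 - 12·x)·Dx + (1 + 4·x + 4·x^2)·Dx^2  (order 2).
h: a_k = 6, 12, -108, -432, -216, 1728, 20736/5, 10368/5, …
ICs: h(0) = 6, h′(0) = 12.

f: a_k = 0, 3, 0, -9/2, 0, 81/40, 0, -243/560, …
L₀ from L_f via x↦r, Dx↦r'^{-1}Dx.
h₀' ⇒ L via d/dx closure of L₀.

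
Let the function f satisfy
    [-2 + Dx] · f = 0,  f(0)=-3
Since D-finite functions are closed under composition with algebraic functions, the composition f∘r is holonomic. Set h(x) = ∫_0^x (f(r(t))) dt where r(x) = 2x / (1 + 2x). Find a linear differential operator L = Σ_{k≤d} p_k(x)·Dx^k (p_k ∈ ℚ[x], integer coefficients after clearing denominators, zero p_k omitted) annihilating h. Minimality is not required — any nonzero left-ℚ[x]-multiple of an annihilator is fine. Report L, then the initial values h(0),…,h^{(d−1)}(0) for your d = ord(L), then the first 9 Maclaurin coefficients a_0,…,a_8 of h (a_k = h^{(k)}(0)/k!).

f: a_k = -3, -6, -6, -4, -2, -4/5, -4/15, -8/105, -2/105, …
Substitute x→r, Dx→(1/r')Dx; clear ⇒ L₀.
h=∫h₀ ⇒ L = L₀·Dx.
L = -4·Dx + (1 + 4·x + 4·x^2)·Dx^2  (order 2).
h: a_k = 0, -3, -6, 0, 4, -32/5, 32/5, -256/105, -160/21, …
ICs: h(0) = 0, h′(0) = -3.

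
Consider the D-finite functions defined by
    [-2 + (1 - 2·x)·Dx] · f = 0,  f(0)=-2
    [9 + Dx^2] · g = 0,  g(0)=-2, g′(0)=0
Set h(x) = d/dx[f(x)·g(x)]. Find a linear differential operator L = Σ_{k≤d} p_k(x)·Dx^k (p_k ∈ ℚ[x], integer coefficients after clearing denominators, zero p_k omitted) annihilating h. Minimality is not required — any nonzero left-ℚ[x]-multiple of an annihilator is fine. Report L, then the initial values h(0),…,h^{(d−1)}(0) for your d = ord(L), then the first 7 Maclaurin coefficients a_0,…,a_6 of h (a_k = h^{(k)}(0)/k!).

L = (1 - 36·x + 36·x^2) + (-4 + 8·x)·Dx + (1 - 4·x + 4·x^2)·Dx^2  (order 2).
h: a_k = 8, -4, -12, 22, 55, 1077/10, 2513/10, …
ICs: h(0) = 8, h′(0) = -4.

f: a_k = -2, -4, -8, -16, -32, -64, -128, …
g: a_k = -2, 0, 9, 0, -27/4, 0, 81/40, …
Sym-product of L_f,L_g gives L₀ (≤ ord 2).
Differentiate: ansatz ord ≤ ord L₀ ⇒ L.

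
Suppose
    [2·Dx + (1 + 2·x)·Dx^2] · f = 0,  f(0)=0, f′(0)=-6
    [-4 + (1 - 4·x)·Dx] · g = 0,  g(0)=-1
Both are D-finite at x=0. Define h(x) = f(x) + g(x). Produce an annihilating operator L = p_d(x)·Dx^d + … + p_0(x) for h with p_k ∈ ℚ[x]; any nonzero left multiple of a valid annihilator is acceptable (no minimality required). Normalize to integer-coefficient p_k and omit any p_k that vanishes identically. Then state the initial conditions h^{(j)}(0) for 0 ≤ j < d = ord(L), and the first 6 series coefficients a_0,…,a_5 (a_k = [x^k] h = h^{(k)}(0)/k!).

L = (-128 - 64·x)·Dx + (-44 - 224·x - 128·x^2)·Dx^2 + (5 - 6·x - 48·x^2 - 32·x^3)·Dx^3  (order 3).
h: a_k = -1, -10, -10, -72, -244, -5216/5, …
ICs: h(0) = -1, h′(0) = -10, h′′(0) = -20.

f: a_k = 0, -6, 6, -8, 12, -96/5, …
g: a_k = -1, -4, -16, -64, -256, -1024, …
Sum ⇒ L₀ = lclm(L_f,L_g) in ℚ(x)⟨Dx⟩.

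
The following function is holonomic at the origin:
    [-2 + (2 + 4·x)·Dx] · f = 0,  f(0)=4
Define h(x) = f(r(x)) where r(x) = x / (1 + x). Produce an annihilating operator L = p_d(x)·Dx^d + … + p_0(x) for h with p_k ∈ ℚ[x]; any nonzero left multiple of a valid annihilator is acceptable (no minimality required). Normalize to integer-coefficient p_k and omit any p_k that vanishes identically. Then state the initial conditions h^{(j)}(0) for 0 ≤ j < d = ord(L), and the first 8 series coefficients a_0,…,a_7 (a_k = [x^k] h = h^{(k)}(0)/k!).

f: a_k = 4, 4, -2, 2, -5/2, 7/2, -21/4, 33/4, …
f∘r: x↦r, Dx↦Dx/r' in L_f ⇒ L₀.
L = -1 + (1 + 4·x + 3·x^2)·Dx  (order 1).
h: a_k = 4, 4, -6, 10, -37/2, 75/2, -327/4, 753/4, …
ICs: h(0) = 4.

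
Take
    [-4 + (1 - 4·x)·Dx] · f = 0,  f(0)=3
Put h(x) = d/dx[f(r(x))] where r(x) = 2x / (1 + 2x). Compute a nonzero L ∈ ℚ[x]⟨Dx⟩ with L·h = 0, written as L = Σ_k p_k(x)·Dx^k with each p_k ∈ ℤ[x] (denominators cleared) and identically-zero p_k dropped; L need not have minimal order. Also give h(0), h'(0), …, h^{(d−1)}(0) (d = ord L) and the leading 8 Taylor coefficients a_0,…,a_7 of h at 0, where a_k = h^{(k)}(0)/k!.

f: a_k = 3, 12, 48, 192, 768, 3072, 12288, 49152, …
Change of var in L_f (x↦r) gives L₀.
h=h₀': d/dx-closure on L₀ ⇒ L.
L = 12 + (-1 + 6·x)·Dx  (order 1).
h: a_k = 24, 288, 2592, 20736, 155520, 1119744, 7838208, 53747712, …
ICs: h(0) = 24.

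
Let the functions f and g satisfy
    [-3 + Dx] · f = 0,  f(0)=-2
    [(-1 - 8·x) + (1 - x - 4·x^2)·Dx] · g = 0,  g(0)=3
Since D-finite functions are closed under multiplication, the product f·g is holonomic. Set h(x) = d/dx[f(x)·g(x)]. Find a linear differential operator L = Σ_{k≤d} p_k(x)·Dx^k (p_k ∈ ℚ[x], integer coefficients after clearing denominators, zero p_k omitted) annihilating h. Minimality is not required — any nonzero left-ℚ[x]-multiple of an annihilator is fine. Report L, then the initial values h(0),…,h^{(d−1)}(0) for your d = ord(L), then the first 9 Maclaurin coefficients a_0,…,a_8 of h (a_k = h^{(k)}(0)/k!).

f: a_k = -2, -6, -9, -9, -27/4, -81/20, -81/40, -243/280, -729/2240, …
g: a_k = 3, 3, 15, 27, 87, 195, 543, 1323, 3495, …
f·g: L₀ = L_f ⊗_s L_g, ord ≤ 1·1.
Differentiate: ansatz ord ≤ ord L₀ ⇒ L.
L = (25 + 48·x - 39·x^2 - 120·x^3 + 144·x^4) + (-4 - x + 33·x^2 + 8·x^3 - 48·x^4)·Dx  (order 1).
h: a_k = -24, -150, -594, -2073, -6612, -408177/20, -243423/4, -49953243/280, -287660997/560, …
ICs: h(0) = -24.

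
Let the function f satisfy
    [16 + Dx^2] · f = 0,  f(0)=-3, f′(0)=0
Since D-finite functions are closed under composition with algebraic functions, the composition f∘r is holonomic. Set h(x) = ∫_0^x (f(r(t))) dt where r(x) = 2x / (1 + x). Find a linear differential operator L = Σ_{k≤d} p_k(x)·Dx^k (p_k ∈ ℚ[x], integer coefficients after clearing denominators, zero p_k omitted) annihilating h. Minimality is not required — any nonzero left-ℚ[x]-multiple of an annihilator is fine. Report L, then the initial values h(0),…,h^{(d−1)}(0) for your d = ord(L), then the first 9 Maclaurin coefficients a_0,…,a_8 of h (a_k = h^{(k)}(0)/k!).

L = 64·Dx + (2 + 6·x + 6·x^2 + 2·x^3)·Dx^2 + (1 + 4·x + 6·x^2 + 4·x^3 + x^4)·Dx^3  (order 3).
h: a_k = 0, -3, 0, 32, -48, -224/5, 832/3, -53216/105, 1944/5, …
ICs: h(0) = 0, h′(0) = -3, h′′(0) = 0.

f: a_k = -3, 0, 24, 0, -32, 0, 256/15, 0, -512/105, …
f∘r: x↦r, Dx↦Dx/r' in L_f ⇒ L₀.
Integrate: L := L₀·Dx.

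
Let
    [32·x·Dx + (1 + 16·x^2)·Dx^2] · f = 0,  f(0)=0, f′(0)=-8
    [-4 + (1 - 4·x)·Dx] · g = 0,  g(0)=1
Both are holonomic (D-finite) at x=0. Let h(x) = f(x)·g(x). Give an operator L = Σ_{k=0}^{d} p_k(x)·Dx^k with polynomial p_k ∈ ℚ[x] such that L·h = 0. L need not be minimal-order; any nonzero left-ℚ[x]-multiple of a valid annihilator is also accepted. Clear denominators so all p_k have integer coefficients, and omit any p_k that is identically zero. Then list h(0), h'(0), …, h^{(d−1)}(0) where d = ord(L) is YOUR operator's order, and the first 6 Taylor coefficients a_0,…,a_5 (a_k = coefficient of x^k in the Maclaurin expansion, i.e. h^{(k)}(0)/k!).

f: a_k = 0, -8, 0, 128/3, 0, -2048/5, …
g: a_k = 1, 4, 16, 64, 256, 1024, …
Sym-product of L_f,L_g gives L₀ (≤ ord 2).
L = 128·x + (8 - 32·x + 256·x^2)·Dx + (-1 + 4·x - 16·x^2 + 64·x^3)·Dx^2  (order 2).
h: a_k = 0, -8, -32, -256/3, -1024/3, -26624/15, …
ICs: h(0) = 0, h′(0) = -8.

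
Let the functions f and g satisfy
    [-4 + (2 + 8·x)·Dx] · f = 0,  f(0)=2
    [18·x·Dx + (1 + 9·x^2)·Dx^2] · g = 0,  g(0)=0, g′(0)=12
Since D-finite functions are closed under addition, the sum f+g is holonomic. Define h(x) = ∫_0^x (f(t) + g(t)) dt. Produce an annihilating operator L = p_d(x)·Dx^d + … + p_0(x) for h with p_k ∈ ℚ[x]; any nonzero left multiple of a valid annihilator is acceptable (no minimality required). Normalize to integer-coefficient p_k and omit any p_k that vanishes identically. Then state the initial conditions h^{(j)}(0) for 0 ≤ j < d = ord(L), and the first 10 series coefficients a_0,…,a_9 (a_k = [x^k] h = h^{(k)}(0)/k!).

f: a_k = 2, 4, -4, 8, -20, 56, -168, 528, -1716, 5720, …
g: a_k = 0, 12, 0, -36, 0, 972/5, 0, -8748/7, 0, 8748, …
Weyl lclm of L_f,L_g ⇒ L₀ (ord ≤ 3).
h=∫h₀ ⇒ L = L₀·Dx.
L = (-18 - 180·x + 486·x^2 + 972·x^3)·Dx^2 + (-15 - 72·x - 9·x^2 + 1944·x^3 + 3402·x^4)·Dx^3 + (-1 + 5·x + 54·x^2 + 153·x^3 + 567·x^4 + 972·x^5)·Dx^4  (order 4).
h: a_k = 0, 2, 8, -4/3, -7, -4, 626/15, -24, -1263/14, -572/3, …
ICs: h(0) = 0, h′(0) = 2, h′′(0) = 16, h′′′(0) = -8.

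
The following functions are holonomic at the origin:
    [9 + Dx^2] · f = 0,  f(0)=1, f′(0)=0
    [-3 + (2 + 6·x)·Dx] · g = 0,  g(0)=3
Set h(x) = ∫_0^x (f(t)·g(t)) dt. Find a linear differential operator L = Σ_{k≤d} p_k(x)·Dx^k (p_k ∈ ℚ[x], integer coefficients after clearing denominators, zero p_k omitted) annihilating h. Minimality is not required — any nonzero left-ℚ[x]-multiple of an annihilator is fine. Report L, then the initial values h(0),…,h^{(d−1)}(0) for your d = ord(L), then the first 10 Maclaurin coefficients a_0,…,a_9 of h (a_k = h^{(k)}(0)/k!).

f: a_k = 1, 0, -9/2, 0, 27/8, 0, -81/80, 0, 729/4480, 0, …
g: a_k = 3, 9/2, -27/8, 81/16, -1215/128, 5103/256, -45927/1024, 216513/2048, -8444007/32768, 42220035/65536, …
L₀ := L_f ⊗_s L_g (sym. prod.), ord ≤ 2.
∫: right-multiply L₀ by Dx.
L = (63 + 216·x + 324·x^2)·Dx + (-12 - 36·x)·Dx^2 + (4 + 24·x + 36·x^2)·Dx^3  (order 3).
h: a_k = 0, 3, 9/4, -45/8, -243/64, 405/128, 1053/512, -84807/35840, 292329/81920, -10703421/1146880, …
ICs: h(0) = 0, h′(0) = 3, h′′(0) = 9/2.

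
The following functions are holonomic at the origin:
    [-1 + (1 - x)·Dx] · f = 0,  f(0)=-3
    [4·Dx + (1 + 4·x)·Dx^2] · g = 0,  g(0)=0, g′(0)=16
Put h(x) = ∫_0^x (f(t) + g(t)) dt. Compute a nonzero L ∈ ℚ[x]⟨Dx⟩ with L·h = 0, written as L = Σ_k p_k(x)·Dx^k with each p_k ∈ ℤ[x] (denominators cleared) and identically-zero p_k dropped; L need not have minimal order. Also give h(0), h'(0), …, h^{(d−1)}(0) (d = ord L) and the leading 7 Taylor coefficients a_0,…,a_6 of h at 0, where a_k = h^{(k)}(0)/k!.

L = (44 + 16·x)·Dx^2 + (-13 + 56·x + 32·x^2)·Dx^3 + (-3 - 11·x + 6·x^2 + 8·x^3)·Dx^4  (order 4).
h: a_k = 0, -3, 13/2, -35/3, 247/12, -259/5, 4081/30, …
ICs: h(0) = 0, h′(0) = -3, h′′(0) = 13, h′′′(0) = -70.

f: a_k = -3, -3, -3, -3, -3, -3, -3, …
g: a_k = 0, 16, -32, 256/3, -256, 4096/5, -8192/3, …
f+g: L₀ = lclm(L_f,L_g), ord ≤ 1+2.
h=∫₀ˣh₀: take L = L₀·Dx.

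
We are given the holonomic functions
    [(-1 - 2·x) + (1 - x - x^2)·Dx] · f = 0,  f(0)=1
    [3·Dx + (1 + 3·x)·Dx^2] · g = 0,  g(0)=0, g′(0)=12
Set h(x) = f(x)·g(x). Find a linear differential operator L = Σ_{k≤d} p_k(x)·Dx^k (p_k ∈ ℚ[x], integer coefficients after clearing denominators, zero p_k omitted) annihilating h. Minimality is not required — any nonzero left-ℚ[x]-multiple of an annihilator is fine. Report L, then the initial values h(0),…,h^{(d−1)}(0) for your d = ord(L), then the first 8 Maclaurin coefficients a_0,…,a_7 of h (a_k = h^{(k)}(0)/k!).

L = (5 + 12·x) + (-1 + 13·x + 15·x^2)·Dx + (-1 - 2·x + 4·x^2 + 3·x^3)·Dx^2  (order 2).
h: a_k = 0, 12, -6, 42, -45, 957/5, -1698/5, 38553/35, …
ICs: h(0) = 0, h′(0) = 12.

f: a_k = 1, 1, 2, 3, 5, 8, 13, 21, …
g: a_k = 0, 12, -18, 36, -81, 972/5, -486, 8748/7, …
h₀=f·g: eliminate ⇒ L₀, order ≤ 1·2.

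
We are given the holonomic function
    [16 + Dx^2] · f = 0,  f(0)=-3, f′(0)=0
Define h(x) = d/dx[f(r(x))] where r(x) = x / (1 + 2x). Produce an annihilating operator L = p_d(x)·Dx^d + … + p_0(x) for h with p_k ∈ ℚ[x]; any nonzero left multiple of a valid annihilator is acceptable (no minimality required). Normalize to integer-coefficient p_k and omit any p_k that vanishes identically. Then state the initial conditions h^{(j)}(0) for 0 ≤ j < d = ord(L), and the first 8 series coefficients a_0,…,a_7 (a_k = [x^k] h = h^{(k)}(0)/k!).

L = (40 + 96·x + 96·x^2) + (12 + 72·x + 144·x^2 + 96·x^3)·Dx + (1 + 8·x + 24·x^2 + 32·x^3 + 16·x^4)·Dx^2  (order 2).
h: a_k = 0, 48, -288, 1024, -2560, 19712/5, 10752/5, -4820992/105, …
ICs: h(0) = 0, h′(0) = 48.

f: a_k = -3, 0, 24, 0, -32, 0, 256/15, 0, …
Substitute x→r, Dx→(1/r')Dx; clear ⇒ L₀.
h₀' ⇒ L via d/dx closure of L₀.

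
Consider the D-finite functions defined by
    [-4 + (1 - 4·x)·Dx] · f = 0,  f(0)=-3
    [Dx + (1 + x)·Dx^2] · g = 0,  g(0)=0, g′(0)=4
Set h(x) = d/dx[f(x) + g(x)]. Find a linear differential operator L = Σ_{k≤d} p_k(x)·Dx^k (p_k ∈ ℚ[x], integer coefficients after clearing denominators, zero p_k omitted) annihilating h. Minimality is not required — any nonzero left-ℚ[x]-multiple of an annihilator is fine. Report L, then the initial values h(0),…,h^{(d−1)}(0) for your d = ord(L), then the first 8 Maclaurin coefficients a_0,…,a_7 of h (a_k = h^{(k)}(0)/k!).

L = (112 + 32·x) + (94 + 208·x + 64·x^2)·Dx + (-9 + 23·x + 48·x^2 + 16·x^3)·Dx^2  (order 2).
h: a_k = -8, -100, -572, -3076, -15356, -73732, -344060, -1572868, …
ICs: h(0) = -8, h′(0) = -100.

f: a_k = -3, -12, -48, -192, -768, -3072, -12288, -49152, …
g: a_k = 0, 4, -2, 4/3, -1, 4/5, -2/3, 4/7, …
L₀ := lclm(L_f,L_g); ord L₀ ≤ 1+2.
Differentiate: ansatz ord ≤ ord L₀ ⇒ L.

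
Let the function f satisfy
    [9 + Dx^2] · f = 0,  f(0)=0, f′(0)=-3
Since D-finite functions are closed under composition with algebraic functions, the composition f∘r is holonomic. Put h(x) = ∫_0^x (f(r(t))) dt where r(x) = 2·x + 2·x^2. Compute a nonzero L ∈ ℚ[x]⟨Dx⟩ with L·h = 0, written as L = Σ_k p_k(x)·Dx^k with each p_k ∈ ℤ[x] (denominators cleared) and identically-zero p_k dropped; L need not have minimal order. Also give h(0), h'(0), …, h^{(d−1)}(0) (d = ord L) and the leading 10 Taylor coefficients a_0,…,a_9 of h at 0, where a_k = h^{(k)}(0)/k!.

L = (36 + 216·x + 432·x^2 + 288·x^3)·Dx - 2·Dx^2 + (1 + 2·x)·Dx^3  (order 3).
h: a_k = 0, 0, -3, -2, 9, 108/5, 36/5, -288/7, -2592/35, -144/5, …
ICs: h(0) = 0, h′(0) = 0, h′′(0) = -6.

f: a_k = 0, -3, 0, 9/2, 0, -81/40, 0, 243/560, 0, -243/4480, …
Substitute x→r, Dx→(1/r')Dx; clear ⇒ L₀.
∫: right-multiply L₀ by Dx.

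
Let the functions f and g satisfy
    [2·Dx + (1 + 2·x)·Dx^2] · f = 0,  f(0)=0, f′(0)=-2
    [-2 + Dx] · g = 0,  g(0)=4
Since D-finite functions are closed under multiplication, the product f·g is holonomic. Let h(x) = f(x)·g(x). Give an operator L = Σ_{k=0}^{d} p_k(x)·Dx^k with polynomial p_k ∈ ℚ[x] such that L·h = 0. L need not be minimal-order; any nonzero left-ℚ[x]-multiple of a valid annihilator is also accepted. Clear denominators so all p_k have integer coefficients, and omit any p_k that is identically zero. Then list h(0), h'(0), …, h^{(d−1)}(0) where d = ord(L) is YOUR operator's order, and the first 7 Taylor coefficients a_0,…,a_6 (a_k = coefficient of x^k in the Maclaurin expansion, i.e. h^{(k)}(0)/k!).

f: a_k = 0, -2, 2, -8/3, 4, -32/5, 32/3, …
g: a_k = 4, 8, 8, 16/3, 8/3, 16/15, 16/45, …
Sym-product of L_f,L_g gives L₀ (≤ ord 2).
L = 8·x + (-2 - 8·x)·Dx + (1 + 2·x)·Dx^2  (order 2).
h: a_k = 0, -8, -8, -32/3, 0, -48/5, 112/9, …
ICs: h(0) = 0, h′(0) = -8.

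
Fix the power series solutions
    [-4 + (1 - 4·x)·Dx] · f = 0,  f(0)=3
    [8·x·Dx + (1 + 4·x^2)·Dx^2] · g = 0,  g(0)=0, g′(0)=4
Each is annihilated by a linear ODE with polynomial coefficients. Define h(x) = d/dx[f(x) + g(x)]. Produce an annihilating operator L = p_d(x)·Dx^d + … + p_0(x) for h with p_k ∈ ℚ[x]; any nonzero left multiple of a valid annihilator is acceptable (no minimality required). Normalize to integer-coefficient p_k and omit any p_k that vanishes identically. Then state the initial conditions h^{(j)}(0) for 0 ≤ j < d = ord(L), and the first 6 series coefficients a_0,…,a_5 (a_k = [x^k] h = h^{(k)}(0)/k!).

f: a_k = 3, 12, 48, 192, 768, 3072, …
g: a_k = 0, 4, 0, -16/3, 0, 64/5, …
h₀=f+g: left-lcm gives L₀, ord ≤ 3.
h₀' ⇒ L via d/dx closure of L₀.
L = (-8 + 128·x + 96·x^2) + (13 - 8·x + 100·x^2 + 96·x^3)·Dx + (-1 + 3·x + 12·x^3 + 16·x^4)·Dx^2  (order 2).
h: a_k = 16, 96, 560, 3072, 15424, 73728, …
ICs: h(0) = 16, h′(0) = 96.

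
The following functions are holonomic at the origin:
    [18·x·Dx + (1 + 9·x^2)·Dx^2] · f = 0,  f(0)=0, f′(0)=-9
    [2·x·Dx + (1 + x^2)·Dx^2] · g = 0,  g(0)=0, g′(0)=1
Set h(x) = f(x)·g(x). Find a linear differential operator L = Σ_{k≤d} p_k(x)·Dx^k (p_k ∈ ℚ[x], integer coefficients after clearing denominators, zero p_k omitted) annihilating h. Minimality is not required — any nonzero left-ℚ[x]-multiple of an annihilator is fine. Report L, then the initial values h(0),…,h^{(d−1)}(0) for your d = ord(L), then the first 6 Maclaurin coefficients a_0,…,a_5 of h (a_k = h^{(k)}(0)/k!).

f: a_k = 0, -9, 0, 27, 0, -729/5, …
g: a_k = 0, 1, 0, -1/3, 0, 1/5, …
h₀=f·g: eliminate ⇒ L₀, order ≤ 2·2.
L = (-216·x - 3600·x^3 - 5184·x^5 + 6480·x^7 + 17496·x^9)·Dx + (-40 - 1452·x^2 - 6480·x^4 - 4536·x^6 + 22680·x^8 + 26244·x^10)·Dx^2 + (-80·x - 980·x^3 - 2160·x^5 + 2952·x^7 + 12960·x^9 + 8748·x^11)·Dx^3 + (-1 - 20·x^2 - 109·x^4 + 981·x^8 + 1620·x^10 + 729·x^12)·Dx^4  (order 4).
h: a_k = 0, 0, -9, 0, 30, 0, …
ICs: h(0) = 0, h′(0) = 0, h′′(0) = -18, h′′′(0) = 0.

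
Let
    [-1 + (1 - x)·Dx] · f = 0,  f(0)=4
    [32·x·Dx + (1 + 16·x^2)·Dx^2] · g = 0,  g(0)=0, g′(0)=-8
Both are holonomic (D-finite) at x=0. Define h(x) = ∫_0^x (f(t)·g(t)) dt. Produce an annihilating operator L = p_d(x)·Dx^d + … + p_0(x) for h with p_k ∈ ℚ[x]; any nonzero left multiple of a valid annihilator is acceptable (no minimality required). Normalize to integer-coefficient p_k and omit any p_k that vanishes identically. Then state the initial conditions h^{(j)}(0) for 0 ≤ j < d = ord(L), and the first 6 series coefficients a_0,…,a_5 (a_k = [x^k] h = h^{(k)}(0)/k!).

L = 32·x·Dx + (2 - 32·x + 64·x^2)·Dx^2 + (-1 + x - 16·x^2 + 16·x^3)·Dx^3  (order 3).
h: a_k = 0, 0, -16, -32/3, 104/3, 416/15, …
ICs: h(0) = 0, h′(0) = 0, h′′(0) = -32.

f: a_k = 4, 4, 4, 4, 4, 4, …
g: a_k = 0, -8, 0, 128/3, 0, -2048/5, …
L₀ := L_f ⊗_s L_g (sym. prod.), ord ≤ 2.
h=∫₀ˣh₀: take L = L₀·Dx.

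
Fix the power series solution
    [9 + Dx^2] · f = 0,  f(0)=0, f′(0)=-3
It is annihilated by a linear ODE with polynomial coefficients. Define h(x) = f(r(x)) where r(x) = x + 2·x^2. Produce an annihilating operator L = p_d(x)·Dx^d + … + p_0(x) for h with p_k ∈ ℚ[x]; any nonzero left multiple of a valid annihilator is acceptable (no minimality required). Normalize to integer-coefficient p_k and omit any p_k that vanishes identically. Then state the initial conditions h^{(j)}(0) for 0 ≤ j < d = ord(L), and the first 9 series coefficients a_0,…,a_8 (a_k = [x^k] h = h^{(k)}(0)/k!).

L = (9 + 108·x + 432·x^2 + 576·x^3) - 4·Dx + (1 + 4·x)·Dx^2  (order 2).
h: a_k = 0, -3, -6, 9/2, 27, 2079/40, 63/4, -45117/560, -6237/40, …
ICs: h(0) = 0, h′(0) = -3.

f: a_k = 0, -3, 0, 9/2, 0, -81/40, 0, 243/560, 0, …
h₀=f(r): pull back L_f along r ⇒ L₀.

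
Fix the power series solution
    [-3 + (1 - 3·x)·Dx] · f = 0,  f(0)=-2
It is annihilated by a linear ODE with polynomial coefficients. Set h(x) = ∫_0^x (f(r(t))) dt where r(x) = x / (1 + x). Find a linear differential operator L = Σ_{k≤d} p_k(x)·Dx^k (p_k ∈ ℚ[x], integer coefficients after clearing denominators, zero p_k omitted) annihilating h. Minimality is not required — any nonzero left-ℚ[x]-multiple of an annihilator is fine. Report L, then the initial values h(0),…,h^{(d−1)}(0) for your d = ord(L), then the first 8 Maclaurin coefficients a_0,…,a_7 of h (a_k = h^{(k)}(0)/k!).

f: a_k = -2, -6, -18, -54, -162, -486, -1458, -4374, …
Substitute x→r, Dx→(1/r')Dx; clear ⇒ L₀.
h=∫h₀ ⇒ L = L₀·Dx.
L = 3·Dx + (-1 + x + 2·x^2)·Dx^2  (order 2).
h: a_k = 0, -2, -3, -4, -6, -48/5, -16, -192/7, …
ICs: h(0) = 0, h′(0) = -2.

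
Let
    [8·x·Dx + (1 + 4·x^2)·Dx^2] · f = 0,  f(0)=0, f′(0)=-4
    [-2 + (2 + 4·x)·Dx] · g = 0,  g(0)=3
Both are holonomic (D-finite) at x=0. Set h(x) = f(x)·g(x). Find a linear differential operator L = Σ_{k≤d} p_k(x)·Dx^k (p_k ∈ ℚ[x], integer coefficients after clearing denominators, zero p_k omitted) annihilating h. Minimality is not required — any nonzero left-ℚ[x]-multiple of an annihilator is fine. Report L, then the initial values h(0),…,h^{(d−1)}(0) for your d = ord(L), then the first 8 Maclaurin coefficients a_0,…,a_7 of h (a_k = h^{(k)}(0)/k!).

L = (3 - 8·x - 4·x^2) + (-2 + 4·x + 24·x^2 + 16·x^3)·Dx + (1 + 4·x + 8·x^2 + 16·x^3 + 16·x^4)·Dx^2  (order 2).
h: a_k = 0, -12, -12, 22, 10, -389/10, -409/10, 18853/140, …
ICs: h(0) = 0, h′(0) = -12.

f: a_k = 0, -4, 0, 16/3, 0, -64/5, 0, 256/7, …
g: a_k = 3, 3, -3/2, 3/2, -15/8, 21/8, -63/16, 99/16, …
h₀=f·g: eliminate ⇒ L₀, order ≤ 2·1.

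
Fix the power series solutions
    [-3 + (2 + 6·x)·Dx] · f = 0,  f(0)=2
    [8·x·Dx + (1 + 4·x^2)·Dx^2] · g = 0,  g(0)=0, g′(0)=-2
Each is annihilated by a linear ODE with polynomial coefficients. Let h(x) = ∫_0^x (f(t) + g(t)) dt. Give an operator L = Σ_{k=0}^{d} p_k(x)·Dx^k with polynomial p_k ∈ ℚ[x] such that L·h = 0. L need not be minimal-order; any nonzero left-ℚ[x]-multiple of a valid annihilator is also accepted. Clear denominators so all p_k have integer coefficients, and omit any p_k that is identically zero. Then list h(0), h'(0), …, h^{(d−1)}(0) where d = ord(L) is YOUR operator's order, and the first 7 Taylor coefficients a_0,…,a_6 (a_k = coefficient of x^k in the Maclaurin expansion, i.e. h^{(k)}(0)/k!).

L = (-48 - 360·x + 576·x^2 + 864·x^3)·Dx^2 + (-59 - 192·x - 120·x^2 + 2304·x^3 + 3024·x^4)·Dx^3 + (-6 + 14·x + 144·x^2 + 272·x^3 + 672·x^4 + 864·x^5)·Dx^4  (order 4).
h: a_k = 0, 2, 1/2, -3/4, 145/96, -81/64, 4409/3840, …
ICs: h(0) = 0, h′(0) = 2, h′′(0) = 1, h′′′(0) = -9/2.

f: a_k = 2, 3, -9/4, 27/8, -405/64, 1701/128, -15309/512, …
g: a_k = 0, -2, 0, 8/3, 0, -32/5, 0, …
f+g: L₀ = lclm(L_f,L_g), ord ≤ 1+2.
∫: right-multiply L₀ by Dx.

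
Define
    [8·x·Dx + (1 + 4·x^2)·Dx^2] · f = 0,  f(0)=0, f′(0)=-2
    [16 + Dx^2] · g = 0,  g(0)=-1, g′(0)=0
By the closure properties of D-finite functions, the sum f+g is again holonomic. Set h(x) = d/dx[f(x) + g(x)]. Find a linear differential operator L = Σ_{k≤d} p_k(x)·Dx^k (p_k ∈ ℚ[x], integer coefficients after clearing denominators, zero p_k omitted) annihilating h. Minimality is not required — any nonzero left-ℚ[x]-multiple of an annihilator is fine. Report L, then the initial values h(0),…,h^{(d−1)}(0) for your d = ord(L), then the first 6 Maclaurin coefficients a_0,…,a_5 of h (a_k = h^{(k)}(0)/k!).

f: a_k = 0, -2, 0, 8/3, 0, -32/5, …
g: a_k = -1, 0, 8, 0, -32/3, 0, …
L₀ := lclm(L_f,L_g); ord L₀ ≤ 2+2.
Derive L from L₀ (diff closure).
L = (-512·x + 5120·x^3 + 4096·x^5) + (16 + 512·x^2 + 2304·x^4 + 2048·x^6)·Dx + (-32·x + 320·x^3 + 256·x^5)·Dx^2 + (1 + 32·x^2 + 144·x^4 + 128·x^6)·Dx^3  (order 3).
h: a_k = -2, 16, 8, -128/3, -32, 512/15, …
ICs: h(0) = -2, h′(0) = 16, h′′(0) = 16.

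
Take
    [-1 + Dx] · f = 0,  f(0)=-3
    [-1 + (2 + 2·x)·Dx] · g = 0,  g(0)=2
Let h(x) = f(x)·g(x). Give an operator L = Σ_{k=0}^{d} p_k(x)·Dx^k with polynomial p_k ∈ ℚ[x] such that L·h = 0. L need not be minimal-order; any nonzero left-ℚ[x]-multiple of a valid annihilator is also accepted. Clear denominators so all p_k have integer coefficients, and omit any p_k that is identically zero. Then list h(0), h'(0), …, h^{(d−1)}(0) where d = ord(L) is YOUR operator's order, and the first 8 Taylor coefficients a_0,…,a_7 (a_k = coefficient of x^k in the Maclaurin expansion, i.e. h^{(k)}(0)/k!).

f: a_k = -3, -3, -3/2, -1/2, -1/8, -1/40, -1/240, -1/1680, …
g: a_k = 2, 1, -1/4, 1/8, -5/64, 7/128, -21/512, 33/1024, …
h₀=f·g: eliminate ⇒ L₀, order ≤ 1·1.
L = (-3 - 2·x) + (2 + 2·x)·Dx  (order 1).
h: a_k = -6, -9, -21/4, -17/8, -33/64, -107/640, 89/7680, -1123/35840, …
ICs: h(0) = -6.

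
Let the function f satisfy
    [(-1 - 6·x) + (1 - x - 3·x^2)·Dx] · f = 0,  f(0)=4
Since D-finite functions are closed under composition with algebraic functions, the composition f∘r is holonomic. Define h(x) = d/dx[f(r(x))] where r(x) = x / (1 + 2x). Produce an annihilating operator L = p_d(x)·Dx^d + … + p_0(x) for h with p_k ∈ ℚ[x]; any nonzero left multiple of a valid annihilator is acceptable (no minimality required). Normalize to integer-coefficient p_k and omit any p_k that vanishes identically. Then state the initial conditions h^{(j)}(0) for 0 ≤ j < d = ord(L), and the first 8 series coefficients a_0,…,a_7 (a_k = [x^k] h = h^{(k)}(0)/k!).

f: a_k = 4, 4, 16, 28, 76, 160, 388, 868, …
h₀=f(r): pull back L_f along r ⇒ L₀.
Differentiate: ansatz ord ≤ ord L₀ ⇒ L.
L = (4 + 6·x + 30·x^2 + 32·x^3) + (-1 - 13·x - 45·x^2 - 38·x^3 + 16·x^4)·Dx  (order 1).
h: a_k = 4, 16, -60, 272, -1120, 4440, -17108, 64576, …
ICs: h(0) = 4.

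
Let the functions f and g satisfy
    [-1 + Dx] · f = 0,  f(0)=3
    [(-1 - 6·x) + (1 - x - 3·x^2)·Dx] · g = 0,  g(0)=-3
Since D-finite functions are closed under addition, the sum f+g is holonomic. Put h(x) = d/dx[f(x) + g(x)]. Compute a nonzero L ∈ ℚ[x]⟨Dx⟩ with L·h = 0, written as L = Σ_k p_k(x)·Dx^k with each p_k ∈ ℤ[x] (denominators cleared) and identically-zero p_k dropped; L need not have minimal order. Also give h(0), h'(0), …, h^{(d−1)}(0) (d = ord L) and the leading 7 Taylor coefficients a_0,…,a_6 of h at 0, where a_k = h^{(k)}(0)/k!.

f: a_k = 3, 3, 3/2, 1/2, 1/8, 1/40, 1/240, …
g: a_k = -3, -3, -12, -21, -57, -120, -291, …
L₀ := lclm(L_f,L_g); ord L₀ ≤ 1+1.
h₀' ⇒ L via d/dx closure of L₀.
L = (34 + 278·x + 312·x^2 + 756·x^3 + 162·x^4) + (-41 - 284·x - 341·x^2 - 672·x^3 + 45·x^4 + 54·x^5)·Dx + (7 + 6·x + 29·x^2 - 84·x^3 - 207·x^4 - 54·x^5)·Dx^2  (order 2).
h: a_k = 0, -21, -123/2, -455/2, -4799/8, -69839/40, -1093679/240, …
ICs: h(0) = 0, h′(0) = -21.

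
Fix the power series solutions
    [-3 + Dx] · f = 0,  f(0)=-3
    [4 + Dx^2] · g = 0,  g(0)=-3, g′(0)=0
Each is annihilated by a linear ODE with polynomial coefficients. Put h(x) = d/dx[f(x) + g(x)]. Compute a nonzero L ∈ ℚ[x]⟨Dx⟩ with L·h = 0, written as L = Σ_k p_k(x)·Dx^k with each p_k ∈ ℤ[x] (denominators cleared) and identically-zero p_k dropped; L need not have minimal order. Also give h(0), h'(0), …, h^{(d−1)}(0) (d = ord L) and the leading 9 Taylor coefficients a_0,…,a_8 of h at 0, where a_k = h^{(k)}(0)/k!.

L = 12 - 4·Dx + 3·Dx^2 - Dx^3  (order 3).
h: a_k = -9, -15, -81/2, -97/2, -243/8, -133/8, -729/80, -6817/1680, -6561/4480, …
ICs: h(0) = -9, h′(0) = -15, h′′(0) = -81.

f: a_k = -3, -9, -27/2, -27/2, -81/8, -243/40, -243/80, -729/560, -2187/4480, …
g: a_k = -3, 0, 6, 0, -2, 0, 4/15, 0, -2/105, …
h₀=f+g: left-lcm gives L₀, ord ≤ 3.
h=h₀': d/dx-closure on L₀ ⇒ L.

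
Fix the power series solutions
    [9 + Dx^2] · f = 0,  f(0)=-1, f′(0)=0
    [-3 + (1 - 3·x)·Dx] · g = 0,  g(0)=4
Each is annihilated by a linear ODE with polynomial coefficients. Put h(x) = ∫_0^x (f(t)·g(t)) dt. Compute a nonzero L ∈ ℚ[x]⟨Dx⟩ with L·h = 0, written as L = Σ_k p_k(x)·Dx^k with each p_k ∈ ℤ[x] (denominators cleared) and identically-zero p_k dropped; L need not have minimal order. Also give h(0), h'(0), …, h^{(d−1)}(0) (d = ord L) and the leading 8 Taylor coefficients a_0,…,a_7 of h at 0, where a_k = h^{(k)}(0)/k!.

L = (-9 + 27·x)·Dx + 6·Dx^2 + (-1 + 3·x)·Dx^3  (order 3).
h: a_k = 0, -4, -6, -6, -27/2, -351/10, -351/4, -31509/140, …
ICs: h(0) = 0, h′(0) = -4, h′′(0) = -12.

f: a_k = -1, 0, 9/2, 0, -27/8, 0, 81/80, 0, …
g: a_k = 4, 12, 36, 108, 324, 972, 2916, 8748, …
f·g: L₀ = L_f ⊗_s L_g, ord ≤ 2·1.
∫: right-multiply L₀ by Dx.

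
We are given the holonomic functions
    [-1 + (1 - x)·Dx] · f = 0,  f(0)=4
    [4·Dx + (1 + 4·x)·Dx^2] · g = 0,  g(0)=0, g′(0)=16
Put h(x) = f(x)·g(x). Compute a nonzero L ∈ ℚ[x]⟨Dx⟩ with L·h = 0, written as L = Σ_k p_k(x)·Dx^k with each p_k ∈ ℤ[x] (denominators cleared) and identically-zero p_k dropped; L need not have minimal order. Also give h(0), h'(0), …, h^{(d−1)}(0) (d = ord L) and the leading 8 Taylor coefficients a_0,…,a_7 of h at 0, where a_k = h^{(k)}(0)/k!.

L = 4 + (-2 + 12·x)·Dx + (-1 - 3·x + 4·x^2)·Dx^2  (order 2).
h: a_k = 0, 64, -64, 832/3, -2240/3, 37952/15, -125888/15, 3050944/105, …
ICs: h(0) = 0, h′(0) = 64.

f: a_k = 4, 4, 4, 4, 4, 4, 4, 4, …
g: a_k = 0, 16, -32, 256/3, -256, 4096/5, -8192/3, 65536/7, …
f·g: L₀ = L_f ⊗_s L_g, ord ≤ 1·2.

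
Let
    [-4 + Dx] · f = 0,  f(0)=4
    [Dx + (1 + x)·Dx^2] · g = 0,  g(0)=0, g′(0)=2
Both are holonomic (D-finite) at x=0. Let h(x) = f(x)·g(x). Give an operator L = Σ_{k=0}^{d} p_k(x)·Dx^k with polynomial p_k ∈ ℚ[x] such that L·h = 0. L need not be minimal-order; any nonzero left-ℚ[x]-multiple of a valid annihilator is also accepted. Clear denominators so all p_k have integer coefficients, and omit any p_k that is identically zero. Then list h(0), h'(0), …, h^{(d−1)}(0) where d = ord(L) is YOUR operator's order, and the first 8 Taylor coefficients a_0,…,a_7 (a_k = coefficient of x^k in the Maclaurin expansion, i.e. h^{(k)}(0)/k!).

f: a_k = 4, 16, 32, 128/3, 128/3, 512/15, 1024/45, 4096/315, …
g: a_k = 0, 2, -1, 2/3, -1/2, 2/5, -1/3, 2/7, …
f·g: L₀ = L_f ⊗_s L_g, ord ≤ 1·2.
L = (12 + 16·x) + (-7 - 8·x)·Dx + (1 + x)·Dx^2  (order 2).
h: a_k = 0, 8, 28, 152/3, 62, 288/5, 388/9, 8536/315, …
ICs: h(0) = 0, h′(0) = 8.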